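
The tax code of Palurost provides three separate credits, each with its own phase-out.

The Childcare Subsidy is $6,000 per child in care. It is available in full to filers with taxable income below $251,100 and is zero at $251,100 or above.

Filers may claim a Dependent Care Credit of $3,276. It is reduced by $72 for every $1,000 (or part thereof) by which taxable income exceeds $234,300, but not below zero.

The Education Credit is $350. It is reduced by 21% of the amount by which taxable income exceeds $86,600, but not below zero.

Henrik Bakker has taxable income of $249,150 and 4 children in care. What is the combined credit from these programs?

$26,196

Childcare Subsidy: base = 4 × $6,000 = $24,000. $249,150 is below the $251,100 cutoff, so the full $24,000 applies.
Dependent Care Credit: income exceeds $234,300 by $14,850, which is 15 full-or-partial $1,000 increments; reduction = 15 × $72 = $1,080, leaving $2,196.
Education Credit: 21% of the $162,550 excess over $86,600 is $34,135.50 ≥ base, so the credit is $0.
Total: $24,000 + $2,196 + $0 = $26,196.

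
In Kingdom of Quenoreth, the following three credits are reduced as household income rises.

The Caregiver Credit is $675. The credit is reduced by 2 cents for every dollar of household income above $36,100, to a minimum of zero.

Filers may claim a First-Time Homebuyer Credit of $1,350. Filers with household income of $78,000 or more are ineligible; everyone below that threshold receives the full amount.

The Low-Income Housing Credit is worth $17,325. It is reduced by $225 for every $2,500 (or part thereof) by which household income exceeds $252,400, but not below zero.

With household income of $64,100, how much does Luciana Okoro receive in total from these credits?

$18,790

Caregiver Credit: 2% of the $28,000 excess over $36,100 is $560; credit = $675 − $560 = $115.
First-Time Homebuyer Credit: $64,100 is below the $78,000 cutoff, so the full $1,350 applies.
Low-Income Housing Credit: $64,100 is at or below the $252,400 threshold, so the full $17,325 applies.
Total: $115 + $1,350 + $17,325 = $18,790.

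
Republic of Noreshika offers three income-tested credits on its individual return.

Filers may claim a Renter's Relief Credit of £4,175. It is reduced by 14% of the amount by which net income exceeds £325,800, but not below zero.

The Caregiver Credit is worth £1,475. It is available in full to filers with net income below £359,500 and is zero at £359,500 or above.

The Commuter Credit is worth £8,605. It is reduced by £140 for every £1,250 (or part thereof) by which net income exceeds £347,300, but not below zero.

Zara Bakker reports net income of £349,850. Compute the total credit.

£10,468

Renter's Relief Credit: 14% of the £24,050 excess over £325,800 is £3,367; credit = £4,175 − £3,367 = £808.
Caregiver Credit: £349,850 is below the £359,500 cutoff, so the full £1,475 applies.
Commuter Credit: income exceeds £347,300 by £2,550, which is 3 full-or-partial £1,250 increments; reduction = 3 × £140 = £420, leaving £8,185.
Total: £808 + £1,475 + £8,185 = £10,468.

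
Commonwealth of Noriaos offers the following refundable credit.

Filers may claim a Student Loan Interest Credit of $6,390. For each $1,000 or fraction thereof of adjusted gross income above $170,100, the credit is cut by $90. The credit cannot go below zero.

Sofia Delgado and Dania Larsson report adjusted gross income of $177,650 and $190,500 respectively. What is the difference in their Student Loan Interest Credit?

$1,170

Sofia ($177,650): Student Loan Interest Credit: income exceeds $170,100 by $7,550, which is 8 full-or-partial $1,000 increments; reduction = 8 × $90 = $720, leaving $5,670.
Dania ($190,500): Student Loan Interest Credit: income exceeds $170,100 by $20,400, which is 21 full-or-partial $1,000 increments; reduction = 21 × $90 = $1,890, leaving $4,500.
Difference: |$5,670 − $4,500| = $1,170.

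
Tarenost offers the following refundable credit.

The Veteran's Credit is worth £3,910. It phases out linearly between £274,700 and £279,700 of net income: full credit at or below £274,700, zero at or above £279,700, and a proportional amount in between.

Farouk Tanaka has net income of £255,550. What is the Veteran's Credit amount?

Veteran's Credit: £255,550 is at or below the £274,700 threshold, so the full £3,910 applies.

£3,910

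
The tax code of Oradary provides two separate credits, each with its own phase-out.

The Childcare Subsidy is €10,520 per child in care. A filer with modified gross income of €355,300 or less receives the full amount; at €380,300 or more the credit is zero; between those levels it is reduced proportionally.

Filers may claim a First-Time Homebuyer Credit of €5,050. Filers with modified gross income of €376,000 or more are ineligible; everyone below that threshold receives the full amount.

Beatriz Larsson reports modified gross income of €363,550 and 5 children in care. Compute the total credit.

Childcare Subsidy: base = 5 × €10,520 = €52,600. €363,550 is €8,250 into a €25,000 phase-out range, leaving 16,750/25,000 of the credit: €52,600 × 16,750/25,000 = €35,242.
First-Time Homebuyer Credit: €363,550 is below the €376,000 cutoff, so the full €5,050 applies.
Total: €35,242 + €5,050 = €40,292.

€40,292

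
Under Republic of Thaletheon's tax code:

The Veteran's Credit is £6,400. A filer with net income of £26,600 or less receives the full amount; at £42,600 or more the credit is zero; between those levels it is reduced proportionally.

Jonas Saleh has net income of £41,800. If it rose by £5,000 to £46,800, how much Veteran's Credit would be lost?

£320

At £41,800 — £41,800 is £15,200 into a £16,000 phase-out range, leaving 800/16,000 of the credit: £6,400 × 800/16,000 = £320.
At £46,800 — £46,800 is at or above £42,600, so the credit is £0.
Lost: £320 − £0 = £320.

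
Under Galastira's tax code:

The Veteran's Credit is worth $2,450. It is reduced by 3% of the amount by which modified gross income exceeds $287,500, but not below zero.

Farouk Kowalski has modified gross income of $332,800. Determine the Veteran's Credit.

Veteran's Credit: 3% of the $45,300 excess over $287,500 is $1,359; credit = $2,450 − $1,359 = $1,091.

$1,091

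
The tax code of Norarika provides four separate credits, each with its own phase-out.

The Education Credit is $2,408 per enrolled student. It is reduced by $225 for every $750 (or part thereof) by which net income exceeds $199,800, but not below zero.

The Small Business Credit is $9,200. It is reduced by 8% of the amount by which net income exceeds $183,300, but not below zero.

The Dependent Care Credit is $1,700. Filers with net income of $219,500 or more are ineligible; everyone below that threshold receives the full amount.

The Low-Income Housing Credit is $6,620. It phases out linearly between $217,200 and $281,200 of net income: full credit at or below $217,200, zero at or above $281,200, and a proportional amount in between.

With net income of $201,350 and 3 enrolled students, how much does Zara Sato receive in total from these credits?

Education Credit: base = 3 × $2,408 = $7,224. income exceeds $199,800 by $1,550, which is 3 full-or-partial $750 increments; reduction = 3 × $225 = $675, leaving $6,549.
Small Business Credit: 8% of the $18,050 excess over $183,300 is $1,444; credit = $9,200 − $1,444 = $7,756.
Dependent Care Credit: $201,350 is below the $219,500 cutoff, so the full $1,700 applies.
Low-Income Housing Credit: $201,350 is at or below the $217,200 threshold, so the full $6,620 applies.
Total: $6,549 + $7,756 + $1,700 + $6,620 = $22,625.

$22,625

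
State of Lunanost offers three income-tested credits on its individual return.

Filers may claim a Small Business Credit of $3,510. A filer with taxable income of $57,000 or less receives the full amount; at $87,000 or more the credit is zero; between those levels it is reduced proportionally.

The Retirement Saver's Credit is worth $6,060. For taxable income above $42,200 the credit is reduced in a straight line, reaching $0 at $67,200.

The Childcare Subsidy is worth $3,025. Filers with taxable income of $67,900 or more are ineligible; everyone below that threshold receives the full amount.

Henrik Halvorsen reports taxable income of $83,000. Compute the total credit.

$468

Small Business Credit: $83,000 is $26,000 into a $30,000 phase-out range, leaving 4,000/30,000 of the credit: $3,510 × 4,000/30,000 = $468.
Retirement Saver's Credit: $83,000 is at or above $67,200, so the credit is $0.
Childcare Subsidy: $83,000 meets or exceeds the $67,900 cutoff, so the credit is $0.
Total: $468 + $0 + $0 = $468.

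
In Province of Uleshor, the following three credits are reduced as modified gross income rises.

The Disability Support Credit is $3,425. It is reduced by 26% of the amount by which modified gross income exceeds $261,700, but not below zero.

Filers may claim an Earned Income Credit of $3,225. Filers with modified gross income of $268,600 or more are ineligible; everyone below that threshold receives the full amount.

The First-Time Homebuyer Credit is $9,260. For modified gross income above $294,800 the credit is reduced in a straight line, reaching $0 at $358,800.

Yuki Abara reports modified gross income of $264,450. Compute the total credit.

$15,195

Disability Support Credit: 26% of the $2,750 excess over $261,700 is $715; credit = $3,425 − $715 = $2,710.
Earned Income Credit: $264,450 is below the $268,600 cutoff, so the full $3,225 applies.
First-Time Homebuyer Credit: $264,450 is at or below the $294,800 threshold, so the full $9,260 applies.
Total: $2,710 + $3,225 + $9,260 = $15,195.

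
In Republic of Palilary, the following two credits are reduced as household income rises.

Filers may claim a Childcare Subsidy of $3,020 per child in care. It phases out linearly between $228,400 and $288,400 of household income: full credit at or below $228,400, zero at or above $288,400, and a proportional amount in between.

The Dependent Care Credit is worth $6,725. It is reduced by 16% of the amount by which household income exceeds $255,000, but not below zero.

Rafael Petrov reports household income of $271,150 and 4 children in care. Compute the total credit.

Childcare Subsidy: base = 4 × $3,020 = $12,080. $271,150 is $42,750 into a $60,000 phase-out range, leaving 17,250/60,000 of the credit: $12,080 × 17,250/60,000 = $3,473.
Dependent Care Credit: 16% of the $16,150 excess over $255,000 is $2,584; credit = $6,725 − $2,584 = $4,141.
Total: $3,473 + $4,141 = $7,614.

$7,614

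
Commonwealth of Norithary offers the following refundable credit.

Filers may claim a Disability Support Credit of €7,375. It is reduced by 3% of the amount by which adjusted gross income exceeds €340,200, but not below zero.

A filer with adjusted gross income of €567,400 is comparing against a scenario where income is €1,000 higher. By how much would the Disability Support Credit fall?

€30

At €567,400 — 3% of the €227,200 excess over €340,200 is €6,816; credit = €7,375 − €6,816 = €559.
At €568,400 — 3% of the €228,200 excess over €340,200 is €6,846; credit = €7,375 − €6,846 = €529.
Lost: €559 − €529 = €30.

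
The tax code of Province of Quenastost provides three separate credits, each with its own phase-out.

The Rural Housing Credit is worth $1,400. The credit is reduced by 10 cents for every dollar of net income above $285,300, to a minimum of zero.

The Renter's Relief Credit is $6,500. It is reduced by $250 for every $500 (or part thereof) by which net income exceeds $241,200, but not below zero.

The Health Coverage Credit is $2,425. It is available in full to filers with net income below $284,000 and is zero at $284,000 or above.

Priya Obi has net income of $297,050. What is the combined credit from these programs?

Rural Housing Credit: 10% of the $11,750 excess over $285,300 is $1,175; credit = $1,400 − $1,175 = $225.
Renter's Relief Credit: income exceeds $241,200 by $55,850 → 112 increments × $250 = $28,000 ≥ base, so the credit is $0.
Health Coverage Credit: $297,050 meets or exceeds the $284,000 cutoff, so the credit is $0.
Total: $225 + $0 + $0 = $225.

$225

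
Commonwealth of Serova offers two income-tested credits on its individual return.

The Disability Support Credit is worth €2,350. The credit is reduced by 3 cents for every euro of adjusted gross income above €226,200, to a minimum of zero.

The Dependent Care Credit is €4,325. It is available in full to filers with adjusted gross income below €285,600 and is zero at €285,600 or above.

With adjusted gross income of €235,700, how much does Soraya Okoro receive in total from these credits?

Disability Support Credit: 3% of the €9,500 excess over €226,200 is €285; credit = €2,350 − €285 = €2,065.
Dependent Care Credit: €235,700 is below the €285,600 cutoff, so the full €4,325 applies.
Total: €2,065 + €4,325 = €6,390.

€6,390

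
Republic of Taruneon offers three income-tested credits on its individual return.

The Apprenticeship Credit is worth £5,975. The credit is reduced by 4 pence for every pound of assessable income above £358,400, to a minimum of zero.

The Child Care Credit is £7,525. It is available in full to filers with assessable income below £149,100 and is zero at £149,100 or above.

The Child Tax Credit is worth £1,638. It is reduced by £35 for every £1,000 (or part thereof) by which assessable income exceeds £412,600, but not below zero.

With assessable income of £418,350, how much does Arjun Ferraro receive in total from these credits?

Apprenticeship Credit: 4% of the £59,950 excess over £358,400 is £2,398; credit = £5,975 − £2,398 = £3,577.
Child Care Credit: £418,350 meets or exceeds the £149,100 cutoff, so the credit is £0.
Child Tax Credit: income exceeds £412,600 by £5,750, which is 6 full-or-partial £1,000 increments; reduction = 6 × £35 = £210, leaving £1,428.
Total: £3,577 + £0 + £1,428 = £5,005.

£5,005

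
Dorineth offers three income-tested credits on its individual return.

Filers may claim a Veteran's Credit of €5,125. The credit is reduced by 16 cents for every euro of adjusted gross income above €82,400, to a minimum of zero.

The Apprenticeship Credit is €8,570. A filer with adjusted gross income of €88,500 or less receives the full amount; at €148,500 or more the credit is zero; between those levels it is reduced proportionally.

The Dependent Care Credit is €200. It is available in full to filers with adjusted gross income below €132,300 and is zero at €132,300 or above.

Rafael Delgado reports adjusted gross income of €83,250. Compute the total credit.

Veteran's Credit: 16% of the €850 excess over €82,400 is €136; credit = €5,125 − €136 = €4,989.
Apprenticeship Credit: €83,250 is at or below the €88,500 threshold, so the full €8,570 applies.
Dependent Care Credit: €83,250 is below the €132,300 cutoff, so the full €200 applies.
Total: €4,989 + €8,570 + €200 = €13,759.

€13,759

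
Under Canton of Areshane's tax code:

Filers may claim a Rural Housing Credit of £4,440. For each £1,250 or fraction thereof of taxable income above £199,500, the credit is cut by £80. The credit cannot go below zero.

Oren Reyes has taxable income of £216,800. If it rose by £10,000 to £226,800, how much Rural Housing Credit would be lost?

At £216,800 — income exceeds £199,500 by £17,300, which is 14 full-or-partial £1,250 increments; reduction = 14 × £80 = £1,120, leaving £3,320.
At £226,800 — income exceeds £199,500 by £27,300, which is 22 full-or-partial £1,250 increments; reduction = 22 × £80 = £1,760, leaving £2,680.
Lost: £3,320 − £2,680 = £640.

£640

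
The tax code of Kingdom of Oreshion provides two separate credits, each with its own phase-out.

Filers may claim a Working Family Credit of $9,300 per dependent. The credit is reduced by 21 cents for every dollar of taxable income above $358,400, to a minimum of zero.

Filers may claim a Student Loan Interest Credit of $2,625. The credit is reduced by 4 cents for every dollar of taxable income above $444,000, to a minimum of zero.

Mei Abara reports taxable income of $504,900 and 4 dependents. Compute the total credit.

Working Family Credit: base = 4 × $9,300 = $37,200. 21% of the $146,500 excess over $358,400 is $30,765; credit = $37,200 − $30,765 = $6,435.
Student Loan Interest Credit: 4% of the $60,900 excess over $444,000 is $2,436; credit = $2,625 − $2,436 = $189.
Total: $6,435 + $189 = $6,624.

$6,624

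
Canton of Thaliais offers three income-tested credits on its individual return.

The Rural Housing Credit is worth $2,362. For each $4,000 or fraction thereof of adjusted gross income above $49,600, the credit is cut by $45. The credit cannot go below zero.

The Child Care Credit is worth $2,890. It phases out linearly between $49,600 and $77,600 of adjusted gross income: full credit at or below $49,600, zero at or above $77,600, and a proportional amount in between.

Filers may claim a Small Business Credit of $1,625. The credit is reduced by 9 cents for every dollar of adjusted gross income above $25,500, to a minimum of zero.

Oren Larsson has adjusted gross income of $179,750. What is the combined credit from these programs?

Rural Housing Credit: income exceeds $49,600 by $130,150, which is 33 full-or-partial $4,000 increments; reduction = 33 × $45 = $1,485, leaving $877.
Child Care Credit: $179,750 is at or above $77,600, so the credit is $0.
Small Business Credit: 9% of the $154,250 excess over $25,500 is $13,882.50 ≥ base, so the credit is $0.
Total: $877 + $0 + $0 = $877.

$877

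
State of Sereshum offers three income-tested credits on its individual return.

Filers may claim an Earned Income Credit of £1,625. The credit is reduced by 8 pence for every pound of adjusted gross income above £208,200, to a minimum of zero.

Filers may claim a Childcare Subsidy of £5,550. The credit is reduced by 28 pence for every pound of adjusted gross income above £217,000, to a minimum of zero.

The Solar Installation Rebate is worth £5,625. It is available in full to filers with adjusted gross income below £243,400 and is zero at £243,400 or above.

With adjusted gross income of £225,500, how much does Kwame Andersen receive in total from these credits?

Earned Income Credit: 8% of the £17,300 excess over £208,200 is £1,384; credit = £1,625 − £1,384 = £241.
Childcare Subsidy: 28% of the £8,500 excess over £217,000 is £2,380; credit = £5,550 − £2,380 = £3,170.
Solar Installation Rebate: £225,500 is below the £243,400 cutoff, so the full £5,625 applies.
Total: £241 + £3,170 + £5,625 = £9,036.

£9,036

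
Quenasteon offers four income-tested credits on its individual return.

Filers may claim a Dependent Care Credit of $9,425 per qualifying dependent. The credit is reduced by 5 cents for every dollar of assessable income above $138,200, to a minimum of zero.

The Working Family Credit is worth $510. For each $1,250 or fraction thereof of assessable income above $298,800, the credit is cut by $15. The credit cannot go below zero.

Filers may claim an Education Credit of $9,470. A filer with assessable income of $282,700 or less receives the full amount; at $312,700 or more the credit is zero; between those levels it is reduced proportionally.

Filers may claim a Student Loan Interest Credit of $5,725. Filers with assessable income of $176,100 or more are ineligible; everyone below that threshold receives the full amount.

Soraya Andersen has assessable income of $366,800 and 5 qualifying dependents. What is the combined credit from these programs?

$35,695

Dependent Care Credit: base = 5 × $9,425 = $47,125. 5% of the $228,600 excess over $138,200 is $11,430; credit = $47,125 − $11,430 = $35,695.
Working Family Credit: income exceeds $298,800 by $68,000 → 55 increments × $15 = $825 ≥ base, so the credit is $0.
Education Credit: $366,800 is at or above $312,700, so the credit is $0.
Student Loan Interest Credit: $366,800 meets or exceeds the $176,100 cutoff, so the credit is $0.
Total: $35,695 + $0 + $0 + $0 = $35,695.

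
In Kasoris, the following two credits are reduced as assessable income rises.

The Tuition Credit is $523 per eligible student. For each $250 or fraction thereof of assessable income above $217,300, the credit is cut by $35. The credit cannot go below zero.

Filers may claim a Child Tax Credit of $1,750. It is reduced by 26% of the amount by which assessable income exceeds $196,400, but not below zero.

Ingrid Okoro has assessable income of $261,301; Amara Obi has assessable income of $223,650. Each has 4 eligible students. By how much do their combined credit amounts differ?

Ingrid ($261,301): Tuition Credit: base = 4 × $523 = $2,092. income exceeds $217,300 by $44,001 → 177 increments × $35 = $6,195 ≥ base, so the credit is $0. Child Tax Credit: 26% of the $64,901 excess over $196,400 is $16,874.26 ≥ base, so the credit is $0. total $0 + $0 = $0
Amara ($223,650): Tuition Credit: base = 4 × $523 = $2,092. income exceeds $217,300 by $6,350, which is 26 full-or-partial $250 increments; reduction = 26 × $35 = $910, leaving $1,182. Child Tax Credit: 26% of the $27,250 excess over $196,400 is $7,085 ≥ base, so the credit is $0. total $1,182 + $0 = $1,182
Difference: |$0 − $1,182| = $1,182.

$1,182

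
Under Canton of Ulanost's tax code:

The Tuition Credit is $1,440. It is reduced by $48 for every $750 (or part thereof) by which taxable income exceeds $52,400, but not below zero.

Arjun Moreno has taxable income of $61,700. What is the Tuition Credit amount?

$816

Tuition Credit: income exceeds $52,400 by $9,300, which is 13 full-or-partial $750 increments; reduction = 13 × $48 = $624, leaving $816.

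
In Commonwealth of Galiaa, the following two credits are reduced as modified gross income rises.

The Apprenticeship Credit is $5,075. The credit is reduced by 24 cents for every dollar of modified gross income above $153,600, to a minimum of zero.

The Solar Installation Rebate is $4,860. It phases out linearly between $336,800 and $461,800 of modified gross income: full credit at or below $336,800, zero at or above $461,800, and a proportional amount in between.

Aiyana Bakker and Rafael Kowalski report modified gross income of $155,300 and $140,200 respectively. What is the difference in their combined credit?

$408

Aiyana ($155,300): Apprenticeship Credit: 24% of the $1,700 excess over $153,600 is $408; credit = $5,075 − $408 = $4,667. Solar Installation Rebate: $155,300 is at or below the $336,800 threshold, so the full $4,860 applies. total $4,667 + $4,860 = $9,527
Rafael ($140,200): Apprenticeship Credit: $140,200 is at or below the $153,600 threshold, so the full $5,075 applies. Solar Installation Rebate: $140,200 is at or below the $336,800 threshold, so the full $4,860 applies. total $5,075 + $4,860 = $9,935
Difference: |$9,527 − $9,935| = $408.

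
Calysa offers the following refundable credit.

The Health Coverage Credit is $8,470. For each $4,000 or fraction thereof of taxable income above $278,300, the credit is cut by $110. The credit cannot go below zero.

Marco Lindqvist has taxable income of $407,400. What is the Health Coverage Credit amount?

Health Coverage Credit: income exceeds $278,300 by $129,100, which is 33 full-or-partial $4,000 increments; reduction = 33 × $110 = $3,630, leaving $4,840.

$4,840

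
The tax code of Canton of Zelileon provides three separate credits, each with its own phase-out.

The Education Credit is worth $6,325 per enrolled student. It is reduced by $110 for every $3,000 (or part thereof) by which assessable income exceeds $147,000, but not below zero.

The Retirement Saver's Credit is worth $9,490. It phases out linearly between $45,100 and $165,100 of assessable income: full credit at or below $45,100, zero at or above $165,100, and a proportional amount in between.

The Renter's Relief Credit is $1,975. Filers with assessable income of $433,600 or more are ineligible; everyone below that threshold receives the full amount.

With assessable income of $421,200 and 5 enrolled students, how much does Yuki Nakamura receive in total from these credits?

$23,480

Education Credit: base = 5 × $6,325 = $31,625. income exceeds $147,000 by $274,200, which is 92 full-or-partial $3,000 increments; reduction = 92 × $110 = $10,120, leaving $21,505.
Retirement Saver's Credit: $421,200 is at or above $165,100, so the credit is $0.
Renter's Relief Credit: $421,200 is below the $433,600 cutoff, so the full $1,975 applies.
Total: $21,505 + $0 + $1,975 = $23,480.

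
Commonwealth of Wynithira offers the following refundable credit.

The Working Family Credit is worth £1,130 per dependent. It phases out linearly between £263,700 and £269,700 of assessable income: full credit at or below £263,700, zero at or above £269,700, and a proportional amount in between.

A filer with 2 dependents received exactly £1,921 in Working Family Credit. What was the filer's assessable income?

£264,600

Full credit = 2 × £1,130 = £2,260.
£1,921 is 1,921/2,260 of the full £2,260, so 339/2,260 of the £6,000 range has been used: income = £263,700 + £6,000 × 339/2,260 = £264,600.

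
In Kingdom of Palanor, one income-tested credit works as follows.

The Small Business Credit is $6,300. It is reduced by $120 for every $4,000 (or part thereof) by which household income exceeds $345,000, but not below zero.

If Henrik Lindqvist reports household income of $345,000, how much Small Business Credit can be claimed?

Small Business Credit: $345,000 is at or below the $345,000 threshold, so the full $6,300 applies.

$6,300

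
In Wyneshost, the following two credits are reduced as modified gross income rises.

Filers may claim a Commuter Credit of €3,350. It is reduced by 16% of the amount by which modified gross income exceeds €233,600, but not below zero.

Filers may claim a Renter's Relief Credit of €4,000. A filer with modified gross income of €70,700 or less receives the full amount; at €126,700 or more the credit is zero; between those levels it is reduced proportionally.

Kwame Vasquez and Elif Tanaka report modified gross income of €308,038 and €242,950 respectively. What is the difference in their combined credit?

Kwame (€308,038): Commuter Credit: 16% of the €74,438 excess over €233,600 is €11,910.08 ≥ base, so the credit is €0. Renter's Relief Credit: €308,038 is at or above €126,700, so the credit is €0. total €0 + €0 = €0
Elif (€242,950): Commuter Credit: 16% of the €9,350 excess over €233,600 is €1,496; credit = €3,350 − €1,496 = €1,854. Renter's Relief Credit: €242,950 is at or above €126,700, so the credit is €0. total €1,854 + €0 = €1,854
Difference: |€0 − €1,854| = €1,854.

€1,854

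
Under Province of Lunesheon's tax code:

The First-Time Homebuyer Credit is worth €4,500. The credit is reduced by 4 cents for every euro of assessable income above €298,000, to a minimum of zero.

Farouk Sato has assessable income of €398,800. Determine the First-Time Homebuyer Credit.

First-Time Homebuyer Credit: 4% of the €100,800 excess over €298,000 is €4,032; credit = €4,500 − €4,032 = €468.

€468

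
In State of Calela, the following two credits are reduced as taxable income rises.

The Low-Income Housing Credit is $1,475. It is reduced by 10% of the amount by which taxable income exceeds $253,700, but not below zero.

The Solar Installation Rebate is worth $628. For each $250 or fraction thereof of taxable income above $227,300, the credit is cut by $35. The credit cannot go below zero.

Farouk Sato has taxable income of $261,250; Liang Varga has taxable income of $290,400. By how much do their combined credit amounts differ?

Farouk ($261,250): Low-Income Housing Credit: 10% of the $7,550 excess over $253,700 is $755; credit = $1,475 − $755 = $720. Solar Installation Rebate: income exceeds $227,300 by $33,950 → 136 increments × $35 = $4,760 ≥ base, so the credit is $0. total $720 + $0 = $720
Liang ($290,400): Low-Income Housing Credit: 10% of the $36,700 excess over $253,700 is $3,670 ≥ base, so the credit is $0. Solar Installation Rebate: income exceeds $227,300 by $63,100 → 253 increments × $35 = $8,855 ≥ base, so the credit is $0. total $0 + $0 = $0
Difference: |$720 − $0| = $720.

$720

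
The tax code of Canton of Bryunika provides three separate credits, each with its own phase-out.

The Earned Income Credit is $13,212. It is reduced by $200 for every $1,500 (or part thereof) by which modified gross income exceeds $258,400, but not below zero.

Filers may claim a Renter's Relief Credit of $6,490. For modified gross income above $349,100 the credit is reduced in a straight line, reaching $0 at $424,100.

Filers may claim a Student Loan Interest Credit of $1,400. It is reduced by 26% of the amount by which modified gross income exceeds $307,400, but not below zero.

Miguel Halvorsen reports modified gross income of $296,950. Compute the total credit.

Earned Income Credit: income exceeds $258,400 by $38,550, which is 26 full-or-partial $1,500 increments; reduction = 26 × $200 = $5,200, leaving $8,012.
Renter's Relief Credit: $296,950 is at or below the $349,100 threshold, so the full $6,490 applies.
Student Loan Interest Credit: $296,950 is at or below the $307,400 threshold, so the full $1,400 applies.
Total: $8,012 + $6,490 + $1,400 = $15,902.

$15,902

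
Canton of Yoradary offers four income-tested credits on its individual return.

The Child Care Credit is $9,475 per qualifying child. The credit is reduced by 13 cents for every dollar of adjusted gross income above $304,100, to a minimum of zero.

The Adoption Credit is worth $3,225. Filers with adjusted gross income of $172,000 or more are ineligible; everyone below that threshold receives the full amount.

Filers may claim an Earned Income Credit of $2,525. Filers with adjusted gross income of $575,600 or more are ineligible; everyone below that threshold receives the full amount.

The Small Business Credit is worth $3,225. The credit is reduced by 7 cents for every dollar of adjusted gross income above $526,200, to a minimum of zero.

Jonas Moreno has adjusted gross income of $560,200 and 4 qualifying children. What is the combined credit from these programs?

$7,977

Child Care Credit: base = 4 × $9,475 = $37,900. 13% of the $256,100 excess over $304,100 is $33,293; credit = $37,900 − $33,293 = $4,607.
Adoption Credit: $560,200 meets or exceeds the $172,000 cutoff, so the credit is $0.
Earned Income Credit: $560,200 is below the $575,600 cutoff, so the full $2,525 applies.
Small Business Credit: 7% of the $34,000 excess over $526,200 is $2,380; credit = $3,225 − $2,380 = $845.
Total: $4,607 + $0 + $2,525 + $845 = $7,977.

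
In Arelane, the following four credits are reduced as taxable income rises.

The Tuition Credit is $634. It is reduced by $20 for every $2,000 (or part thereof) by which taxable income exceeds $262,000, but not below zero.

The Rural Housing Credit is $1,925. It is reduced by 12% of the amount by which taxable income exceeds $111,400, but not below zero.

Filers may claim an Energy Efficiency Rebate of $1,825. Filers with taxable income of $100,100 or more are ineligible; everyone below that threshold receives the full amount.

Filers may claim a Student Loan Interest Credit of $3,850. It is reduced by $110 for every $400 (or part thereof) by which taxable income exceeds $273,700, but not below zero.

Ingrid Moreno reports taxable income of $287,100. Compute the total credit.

$484

Tuition Credit: income exceeds $262,000 by $25,100, which is 13 full-or-partial $2,000 increments; reduction = 13 × $20 = $260, leaving $374.
Rural Housing Credit: 12% of the $175,700 excess over $111,400 is $21,084 ≥ base, so the credit is $0.
Energy Efficiency Rebate: $287,100 meets or exceeds the $100,100 cutoff, so the credit is $0.
Student Loan Interest Credit: income exceeds $273,700 by $13,400, which is 34 full-or-partial $400 increments; reduction = 34 × $110 = $3,740, leaving $110.
Total: $374 + $0 + $0 + $110 = $484.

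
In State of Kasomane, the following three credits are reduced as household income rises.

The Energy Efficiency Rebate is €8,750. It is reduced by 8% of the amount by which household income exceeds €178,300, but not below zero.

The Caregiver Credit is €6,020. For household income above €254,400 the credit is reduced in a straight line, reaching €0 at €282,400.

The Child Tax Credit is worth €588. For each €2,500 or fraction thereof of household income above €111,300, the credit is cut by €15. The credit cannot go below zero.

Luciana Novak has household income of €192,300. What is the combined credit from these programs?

Energy Efficiency Rebate: 8% of the €14,000 excess over €178,300 is €1,120; credit = €8,750 − €1,120 = €7,630.
Caregiver Credit: €192,300 is at or below the €254,400 threshold, so the full €6,020 applies.
Child Tax Credit: income exceeds €111,300 by €81,000, which is 33 full-or-partial €2,500 increments; reduction = 33 × €15 = €495, leaving €93.
Total: €7,630 + €6,020 + €93 = €13,743.

€13,743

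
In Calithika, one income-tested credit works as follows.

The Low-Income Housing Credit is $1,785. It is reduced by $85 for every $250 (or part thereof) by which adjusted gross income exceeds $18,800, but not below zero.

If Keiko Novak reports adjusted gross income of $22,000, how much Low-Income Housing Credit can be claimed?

$680

Low-Income Housing Credit: income exceeds $18,800 by $3,200, which is 13 full-or-partial $250 increments; reduction = 13 × $85 = $1,105, leaving $680.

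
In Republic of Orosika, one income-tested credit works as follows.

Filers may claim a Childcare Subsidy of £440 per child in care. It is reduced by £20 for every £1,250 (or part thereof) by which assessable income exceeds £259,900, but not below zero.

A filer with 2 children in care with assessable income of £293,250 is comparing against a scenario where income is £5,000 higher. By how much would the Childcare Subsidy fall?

At £293,250 — base = 2 × £440 = £880. income exceeds £259,900 by £33,350, which is 27 full-or-partial £1,250 increments; reduction = 27 × £20 = £540, leaving £340.
At £298,250 — base = 2 × £440 = £880. income exceeds £259,900 by £38,350, which is 31 full-or-partial £1,250 increments; reduction = 31 × £20 = £620, leaving £260.
Lost: £340 − £260 = £80.

£80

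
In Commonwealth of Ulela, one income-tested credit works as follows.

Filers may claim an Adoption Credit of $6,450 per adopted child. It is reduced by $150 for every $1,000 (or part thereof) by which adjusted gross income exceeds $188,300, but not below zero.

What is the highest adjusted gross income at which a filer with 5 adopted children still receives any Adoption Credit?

Full credit = 5 × $6,450 = $32,250.
After 214 increments the reduction is 214 × $150 = $32,100, leaving $150; one more increment wipes it out. Increment 214 ends at excess 214 × $1,000 = $214,000, so the highest qualifying income is $188,300 + $214,000 = $402,300.

$402,300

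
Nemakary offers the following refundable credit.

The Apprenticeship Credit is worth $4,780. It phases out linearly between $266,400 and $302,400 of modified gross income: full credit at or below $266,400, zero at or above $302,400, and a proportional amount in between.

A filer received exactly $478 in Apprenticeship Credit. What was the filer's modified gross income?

$478 is 478/4,780 of the full $4,780, so 4,302/4,780 of the $36,000 range has been used: income = $266,400 + $36,000 × 4,302/4,780 = $298,800.

$298,800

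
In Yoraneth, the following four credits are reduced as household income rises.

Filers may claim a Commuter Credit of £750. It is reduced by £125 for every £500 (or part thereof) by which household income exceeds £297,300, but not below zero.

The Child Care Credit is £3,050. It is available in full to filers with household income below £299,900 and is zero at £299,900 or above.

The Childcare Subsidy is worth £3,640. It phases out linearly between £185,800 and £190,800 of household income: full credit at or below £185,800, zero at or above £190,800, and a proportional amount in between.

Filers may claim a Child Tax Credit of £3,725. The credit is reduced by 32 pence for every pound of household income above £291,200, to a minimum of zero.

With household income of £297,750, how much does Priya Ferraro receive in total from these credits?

Commuter Credit: income exceeds £297,300 by £450, which is 1 full-or-partial £500 increment; reduction = 1 × £125 = £125, leaving £625.
Child Care Credit: £297,750 is below the £299,900 cutoff, so the full £3,050 applies.
Childcare Subsidy: £297,750 is at or above £190,800, so the credit is £0.
Child Tax Credit: 32% of the £6,550 excess over £291,200 is £2,096; credit = £3,725 − £2,096 = £1,629.
Total: £625 + £3,050 + £0 + £1,629 = £5,304.

£5,304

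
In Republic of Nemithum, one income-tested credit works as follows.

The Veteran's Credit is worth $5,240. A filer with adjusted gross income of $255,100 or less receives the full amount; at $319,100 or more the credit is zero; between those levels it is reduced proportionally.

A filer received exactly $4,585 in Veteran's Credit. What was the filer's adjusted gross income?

$4,585 is 4,585/5,240 of the full $5,240, so 655/5,240 of the $64,000 range has been used: income = $255,100 + $64,000 × 655/5,240 = $263,100.

$263,100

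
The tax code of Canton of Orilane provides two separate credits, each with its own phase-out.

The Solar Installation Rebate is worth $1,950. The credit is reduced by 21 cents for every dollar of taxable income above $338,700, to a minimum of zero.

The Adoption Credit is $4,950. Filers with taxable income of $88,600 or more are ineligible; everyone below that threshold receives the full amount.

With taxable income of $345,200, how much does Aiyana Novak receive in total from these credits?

$585

Solar Installation Rebate: 21% of the $6,500 excess over $338,700 is $1,365; credit = $1,950 − $1,365 = $585.
Adoption Credit: $345,200 meets or exceeds the $88,600 cutoff, so the credit is $0.
Total: $585 + $0 = $585.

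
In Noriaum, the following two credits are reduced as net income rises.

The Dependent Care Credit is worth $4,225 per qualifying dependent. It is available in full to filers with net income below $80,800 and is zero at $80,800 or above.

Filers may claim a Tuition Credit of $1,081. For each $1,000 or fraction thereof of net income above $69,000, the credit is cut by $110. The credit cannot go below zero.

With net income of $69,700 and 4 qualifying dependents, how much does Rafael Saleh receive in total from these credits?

$17,871

Dependent Care Credit: base = 4 × $4,225 = $16,900. $69,700 is below the $80,800 cutoff, so the full $16,900 applies.
Tuition Credit: income exceeds $69,000 by $700, which is 1 full-or-partial $1,000 increment; reduction = 1 × $110 = $110, leaving $971.
Total: $16,900 + $971 = $17,871.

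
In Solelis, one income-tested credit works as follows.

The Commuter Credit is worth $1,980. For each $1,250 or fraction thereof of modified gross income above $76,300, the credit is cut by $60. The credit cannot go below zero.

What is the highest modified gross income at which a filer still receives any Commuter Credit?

$116,300

After 32 increments the reduction is 32 × $60 = $1,920, leaving $60; one more increment wipes it out. Increment 32 ends at excess 32 × $1,250 = $40,000, so the highest qualifying income is $76,300 + $40,000 = $116,300.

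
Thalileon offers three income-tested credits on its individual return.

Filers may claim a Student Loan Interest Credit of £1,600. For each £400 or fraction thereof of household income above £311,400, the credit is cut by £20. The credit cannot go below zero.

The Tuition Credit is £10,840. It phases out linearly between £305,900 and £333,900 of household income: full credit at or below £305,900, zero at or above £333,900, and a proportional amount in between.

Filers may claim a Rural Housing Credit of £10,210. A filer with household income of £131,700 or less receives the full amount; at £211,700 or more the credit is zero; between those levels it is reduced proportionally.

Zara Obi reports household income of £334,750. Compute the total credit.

Student Loan Interest Credit: income exceeds £311,400 by £23,350, which is 59 full-or-partial £400 increments; reduction = 59 × £20 = £1,180, leaving £420.
Tuition Credit: £334,750 is at or above £333,900, so the credit is £0.
Rural Housing Credit: £334,750 is at or above £211,700, so the credit is £0.
Total: £420 + £0 + £0 = £420.

£420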